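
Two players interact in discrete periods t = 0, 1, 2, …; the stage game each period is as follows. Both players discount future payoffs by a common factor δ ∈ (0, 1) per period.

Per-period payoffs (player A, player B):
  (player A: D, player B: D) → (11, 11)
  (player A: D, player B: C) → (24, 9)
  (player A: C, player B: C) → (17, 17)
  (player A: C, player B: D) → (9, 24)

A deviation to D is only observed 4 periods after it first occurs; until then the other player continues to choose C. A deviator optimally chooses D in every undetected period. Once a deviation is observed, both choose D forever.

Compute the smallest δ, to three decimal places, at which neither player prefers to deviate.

0.857

Deviating for the 4 undetected periods gains 24−17 = 7 per period over cooperation, then loses 17−11 = 6 per period forever once punishment starts.
Gain: 7(1 + δ + … + δ^3); loss: 6·δ^4/(1−δ).
No profitable deviation ⇔ 7(1−δ^4) ≤ 6·δ^4, i.e. δ^4 ≥ 7/(7+6) = 7/13.
Hence δ ≥ (7/13)^(1/4) ≈ 0.857.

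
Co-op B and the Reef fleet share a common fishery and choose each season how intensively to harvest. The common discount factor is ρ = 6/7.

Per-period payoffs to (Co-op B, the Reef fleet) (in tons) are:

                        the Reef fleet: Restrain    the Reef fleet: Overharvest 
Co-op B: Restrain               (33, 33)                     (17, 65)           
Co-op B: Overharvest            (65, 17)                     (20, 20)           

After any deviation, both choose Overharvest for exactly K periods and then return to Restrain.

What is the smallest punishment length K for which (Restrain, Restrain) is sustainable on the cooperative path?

4

No profitable deviation requires (33−20)(ρ+…+ρ^K) ≥ 65−33, i.e. ρ+…+ρ^K ≥ 32/13 ≈ 2.4615.
With ρ = 6/7, the partial sums are K=1: 0.8571, K=2: 1.5918, K=3: 2.2216, K=4: 2.7613.
K = 4 is the first length at which the sum reaches 2.4615.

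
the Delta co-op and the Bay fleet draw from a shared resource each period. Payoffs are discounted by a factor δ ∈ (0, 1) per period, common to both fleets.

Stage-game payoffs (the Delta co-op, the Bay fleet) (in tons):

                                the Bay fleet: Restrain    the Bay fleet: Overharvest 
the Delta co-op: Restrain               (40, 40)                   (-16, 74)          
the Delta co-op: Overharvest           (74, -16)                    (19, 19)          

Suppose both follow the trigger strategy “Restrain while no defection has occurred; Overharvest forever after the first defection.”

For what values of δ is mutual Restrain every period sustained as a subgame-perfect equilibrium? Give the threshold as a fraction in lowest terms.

34/55

40/(1−δ) ≥ 74 + 19δ/(1−δ)
40 ≥ 74 − 55δ
δ ≥ 34/55.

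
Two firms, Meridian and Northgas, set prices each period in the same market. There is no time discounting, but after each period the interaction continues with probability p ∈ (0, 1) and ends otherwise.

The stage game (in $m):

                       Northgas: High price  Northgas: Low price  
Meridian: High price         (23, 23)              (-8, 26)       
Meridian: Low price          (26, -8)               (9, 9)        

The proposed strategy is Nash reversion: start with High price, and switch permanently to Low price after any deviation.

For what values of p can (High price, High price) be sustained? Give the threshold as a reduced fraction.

With no time discounting, the continuation probability p plays the role of the discount factor.
Grim-trigger IC: 23/(1−p) ≥ 26 + 9p/(1−p) ⇒ p ≥ (26−23)/(26−9) = 3/17.

3/17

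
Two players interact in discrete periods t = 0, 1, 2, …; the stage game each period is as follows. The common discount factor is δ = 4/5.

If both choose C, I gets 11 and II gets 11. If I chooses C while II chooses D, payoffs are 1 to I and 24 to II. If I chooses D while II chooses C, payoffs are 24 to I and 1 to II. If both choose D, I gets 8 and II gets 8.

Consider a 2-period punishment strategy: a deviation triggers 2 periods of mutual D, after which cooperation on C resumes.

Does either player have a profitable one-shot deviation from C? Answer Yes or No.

Yes

A one-shot deviation gives 24 now, then 8 for 2 periods, then back to 11.
Gain from deviating: (24−11) today; loss: (11−8) in each of the next 2 periods.
No-deviation condition: (11−8)(δ+…+δ^2) ≥ 24−11, i.e. δ+…+δ^2 ≥ 13/3.
At δ = 4/5: δ+…+δ^2 = 1.4400 < 4.3333.
So cooperation is not sustainable.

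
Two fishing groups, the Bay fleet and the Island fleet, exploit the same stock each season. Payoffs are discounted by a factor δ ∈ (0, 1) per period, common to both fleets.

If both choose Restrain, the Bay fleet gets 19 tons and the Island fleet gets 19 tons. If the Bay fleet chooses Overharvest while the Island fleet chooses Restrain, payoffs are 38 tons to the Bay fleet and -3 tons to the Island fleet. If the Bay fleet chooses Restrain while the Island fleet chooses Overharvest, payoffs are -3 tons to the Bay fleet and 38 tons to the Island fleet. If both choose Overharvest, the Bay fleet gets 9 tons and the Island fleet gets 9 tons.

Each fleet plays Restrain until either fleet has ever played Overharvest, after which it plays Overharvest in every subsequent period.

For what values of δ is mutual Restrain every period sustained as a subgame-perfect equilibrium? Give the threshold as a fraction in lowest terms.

19/(1−δ) ≥ 38 + 9δ/(1−δ)
19 ≥ 38 − 29δ
δ ≥ 19/29.

19/29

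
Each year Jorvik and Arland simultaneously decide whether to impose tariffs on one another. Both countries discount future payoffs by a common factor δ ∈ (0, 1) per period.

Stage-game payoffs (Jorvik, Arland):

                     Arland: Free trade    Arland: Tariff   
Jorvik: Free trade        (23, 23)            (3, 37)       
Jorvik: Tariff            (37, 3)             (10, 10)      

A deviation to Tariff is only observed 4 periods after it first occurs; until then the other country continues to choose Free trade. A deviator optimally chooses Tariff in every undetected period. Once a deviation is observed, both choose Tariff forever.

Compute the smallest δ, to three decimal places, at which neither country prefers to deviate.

0.849

Deviating for the 4 undetected periods gains 37−23 = 14 per period over cooperation, then loses 23−10 = 13 per period forever once punishment starts.
Gain: 14(1 + δ + … + δ^3); loss: 13·δ^4/(1−δ).
No profitable deviation ⇔ 14(1−δ^4) ≤ 13·δ^4, i.e. δ^4 ≥ 14/(14+13) = 14/27.
Hence δ ≥ (14/27)^(1/4) ≈ 0.849.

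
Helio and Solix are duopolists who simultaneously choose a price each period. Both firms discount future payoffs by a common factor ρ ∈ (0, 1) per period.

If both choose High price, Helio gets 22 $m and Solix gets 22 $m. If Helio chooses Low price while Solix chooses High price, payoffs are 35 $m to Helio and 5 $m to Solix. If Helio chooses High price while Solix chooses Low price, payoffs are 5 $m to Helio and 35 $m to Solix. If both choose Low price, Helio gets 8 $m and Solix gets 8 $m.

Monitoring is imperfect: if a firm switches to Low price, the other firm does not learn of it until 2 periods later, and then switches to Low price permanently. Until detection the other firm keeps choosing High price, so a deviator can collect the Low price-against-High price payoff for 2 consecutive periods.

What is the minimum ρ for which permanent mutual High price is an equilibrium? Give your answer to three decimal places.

0.694

Deviating for the 2 undetected periods gains 35−22 = 13 per period over cooperation, then loses 22−8 = 14 per period forever once punishment starts.
Gain: 13(1 + ρ + … + ρ^1); loss: 14·ρ^2/(1−ρ).
No profitable deviation ⇔ 13(1−ρ^2) ≤ 14·ρ^2, i.e. ρ^2 ≥ 13/(13+14) = 13/27.
Hence ρ ≥ (13/27)^(1/2) ≈ 0.694.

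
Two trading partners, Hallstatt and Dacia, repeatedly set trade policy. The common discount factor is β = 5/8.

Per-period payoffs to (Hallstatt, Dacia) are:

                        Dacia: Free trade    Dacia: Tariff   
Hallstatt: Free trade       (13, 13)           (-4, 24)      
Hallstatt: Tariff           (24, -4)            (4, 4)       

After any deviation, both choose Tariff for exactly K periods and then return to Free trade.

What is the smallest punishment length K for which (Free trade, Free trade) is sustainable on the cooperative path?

No profitable deviation requires (13−4)(β+…+β^K) ≥ 24−13, i.e. β+…+β^K ≥ 11/9 ≈ 1.2222.
With β = 5/8, the partial sums are K=1: 0.6250, K=2: 1.0156, K=3: 1.2598.
K = 3 is the first length at which the sum reaches 1.2222.

3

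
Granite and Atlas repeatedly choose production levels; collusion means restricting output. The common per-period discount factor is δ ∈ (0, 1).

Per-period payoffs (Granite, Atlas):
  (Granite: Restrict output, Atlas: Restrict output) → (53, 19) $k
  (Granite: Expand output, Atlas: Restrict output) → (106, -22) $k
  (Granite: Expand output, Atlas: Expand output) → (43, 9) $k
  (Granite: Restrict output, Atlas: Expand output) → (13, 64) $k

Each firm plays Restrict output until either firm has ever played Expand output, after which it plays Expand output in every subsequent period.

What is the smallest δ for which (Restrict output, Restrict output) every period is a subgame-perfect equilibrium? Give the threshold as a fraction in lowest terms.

53/63

Granite's threshold: (106−53)/(106−43) = 53/63.
Atlas's threshold: (64−19)/(64−9) = 9/11.
53/63 > 9/11, so Granite binds and δ* = 53/63.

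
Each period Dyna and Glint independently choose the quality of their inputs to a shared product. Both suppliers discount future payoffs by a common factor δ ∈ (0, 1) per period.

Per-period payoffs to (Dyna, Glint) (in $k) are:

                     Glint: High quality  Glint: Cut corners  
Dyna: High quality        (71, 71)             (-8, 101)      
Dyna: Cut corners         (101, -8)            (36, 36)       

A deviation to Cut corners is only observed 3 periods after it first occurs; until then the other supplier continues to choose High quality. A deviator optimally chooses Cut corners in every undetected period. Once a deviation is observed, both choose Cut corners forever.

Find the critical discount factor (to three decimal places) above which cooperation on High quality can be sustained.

The best deviation is to choose Cut corners for all 3 undetected periods, earning 101 each, then 36 forever once detected.
Deviation value: 101(1−δ^3)/(1−δ) + 36δ^3/(1−δ); cooperation value: 71/(1−δ).
IC: 71 ≥ 101(1−δ^3) + 36δ^3 = 101 − 65δ^3.
So δ^3 ≥ 30/65 = 6/13, giving δ ≥ (6/13)^(1/3) ≈ 0.773.

0.773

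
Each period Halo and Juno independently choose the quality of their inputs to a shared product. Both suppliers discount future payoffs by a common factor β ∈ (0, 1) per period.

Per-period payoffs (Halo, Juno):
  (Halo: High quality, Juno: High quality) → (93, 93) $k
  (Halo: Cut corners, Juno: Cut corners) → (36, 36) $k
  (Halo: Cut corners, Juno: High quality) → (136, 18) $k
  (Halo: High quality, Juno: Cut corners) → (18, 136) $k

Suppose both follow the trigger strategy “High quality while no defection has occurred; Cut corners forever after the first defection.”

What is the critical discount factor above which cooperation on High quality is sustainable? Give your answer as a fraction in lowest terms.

Under grim trigger the critical discount factor is (T−C)/(T−P) with T = 136, C = 93, P = 36.
β* = (136−93)/(136−36) = 43/100.

43/100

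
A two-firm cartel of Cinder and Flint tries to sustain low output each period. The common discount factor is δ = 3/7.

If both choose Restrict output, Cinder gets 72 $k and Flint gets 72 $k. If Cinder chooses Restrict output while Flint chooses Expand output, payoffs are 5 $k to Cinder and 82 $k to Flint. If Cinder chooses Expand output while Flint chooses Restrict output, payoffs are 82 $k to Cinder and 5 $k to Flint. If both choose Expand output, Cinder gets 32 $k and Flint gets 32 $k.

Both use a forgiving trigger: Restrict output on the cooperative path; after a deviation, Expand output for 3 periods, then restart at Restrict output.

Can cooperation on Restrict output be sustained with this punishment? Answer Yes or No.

IC: δ+…+δ^3 ≥ (82−72)/(72−32) = 1/4.
At δ = 3/7: partial sum = 0.6910 ≥ 0.2500. Cooperation sustainable.

Yes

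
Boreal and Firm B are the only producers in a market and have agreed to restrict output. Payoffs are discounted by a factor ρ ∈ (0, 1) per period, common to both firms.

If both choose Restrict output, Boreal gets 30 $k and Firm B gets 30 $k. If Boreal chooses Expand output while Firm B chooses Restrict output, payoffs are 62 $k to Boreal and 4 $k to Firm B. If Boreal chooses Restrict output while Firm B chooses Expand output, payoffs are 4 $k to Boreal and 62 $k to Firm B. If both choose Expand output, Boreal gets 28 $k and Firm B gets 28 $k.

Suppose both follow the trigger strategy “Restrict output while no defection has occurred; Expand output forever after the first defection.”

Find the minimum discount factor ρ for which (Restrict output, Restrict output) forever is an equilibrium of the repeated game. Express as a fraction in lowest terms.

Cooperation forever yields 30 each period: 30/(1−ρ).
Deviating yields 62 once, then 28 forever: 62 + 28ρ/(1−ρ).
No profitable deviation requires 30/(1−ρ) ≥ 62 + 28ρ/(1−ρ).
Multiplying by (1−ρ): 30 ≥ 62(1−ρ) + 28ρ = 62 − 34ρ.
So 34ρ ≥ 32, i.e. ρ ≥ 32/34 = 16/17.

16/17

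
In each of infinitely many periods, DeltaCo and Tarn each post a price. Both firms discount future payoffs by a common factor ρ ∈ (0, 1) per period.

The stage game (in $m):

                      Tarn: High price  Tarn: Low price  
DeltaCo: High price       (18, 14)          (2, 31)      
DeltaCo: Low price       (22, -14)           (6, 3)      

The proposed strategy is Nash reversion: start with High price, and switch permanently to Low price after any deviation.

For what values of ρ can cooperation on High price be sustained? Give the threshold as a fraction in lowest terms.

DeltaCo: cooperation gives 18 each period; deviation gives 22 once then 6 forever.
  18/(1−ρ) ≥ 22 + 6ρ/(1−ρ) ⇒ ρ ≥ 4/16 = 1/4.
Tarn: cooperation gives 14 each period; deviation gives 31 once then 3 forever.
  ρ ≥ 17/28.
Both must hold, so the binding constraint is Tarn's: ρ ≥ 17/28.

17/28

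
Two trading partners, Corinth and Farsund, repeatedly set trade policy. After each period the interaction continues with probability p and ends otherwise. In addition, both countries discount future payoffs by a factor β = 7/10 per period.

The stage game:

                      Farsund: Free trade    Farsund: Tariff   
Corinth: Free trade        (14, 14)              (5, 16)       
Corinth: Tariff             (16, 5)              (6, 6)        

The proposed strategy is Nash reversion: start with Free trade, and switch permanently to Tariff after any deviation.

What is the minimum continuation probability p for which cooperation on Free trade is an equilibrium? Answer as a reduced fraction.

2/7

With continuation probability p and discount β, the effective per-period discount factor is βp.
Grim-trigger IC: βp ≥ (16−14)/(16−6) = 1/5.
So p ≥ (1/5)/(7/10) = 2/7.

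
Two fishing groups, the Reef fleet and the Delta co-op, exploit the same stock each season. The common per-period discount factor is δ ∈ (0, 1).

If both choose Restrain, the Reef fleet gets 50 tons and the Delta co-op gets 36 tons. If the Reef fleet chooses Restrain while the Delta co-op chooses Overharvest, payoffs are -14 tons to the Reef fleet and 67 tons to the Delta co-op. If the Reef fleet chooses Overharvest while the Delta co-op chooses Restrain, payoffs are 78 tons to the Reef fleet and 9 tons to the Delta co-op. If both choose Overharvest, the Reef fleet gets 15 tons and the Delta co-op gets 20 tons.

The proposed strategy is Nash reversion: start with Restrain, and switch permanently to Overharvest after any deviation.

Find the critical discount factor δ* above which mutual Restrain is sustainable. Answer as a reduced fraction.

31/47

For the Reef fleet: deviation gain 78−50 = 28, per-period punishment loss 50−15 = 35. IC gives δ ≥ 28/63 = 4/9.
For the Delta co-op: gain 31, loss 16 per period, so δ ≥ 31/47.
The tighter constraint is the Delta co-op's, so cooperation needs δ ≥ 31/47.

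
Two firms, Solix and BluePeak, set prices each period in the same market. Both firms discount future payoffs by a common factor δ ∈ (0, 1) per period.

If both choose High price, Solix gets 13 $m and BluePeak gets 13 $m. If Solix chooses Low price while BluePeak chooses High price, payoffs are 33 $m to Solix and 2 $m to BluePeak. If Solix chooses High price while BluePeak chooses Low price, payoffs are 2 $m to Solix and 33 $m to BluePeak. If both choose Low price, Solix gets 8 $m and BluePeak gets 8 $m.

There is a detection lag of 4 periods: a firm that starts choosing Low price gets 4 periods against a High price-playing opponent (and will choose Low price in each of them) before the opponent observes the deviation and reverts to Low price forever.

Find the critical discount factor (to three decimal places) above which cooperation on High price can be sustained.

A deviator earns 33 for 4 periods, then 8 forever; cooperating earns 13 forever. Multiplying the IC by (1−δ):
13 ≥ 33(1−δ^4) + 8δ^4, so 25·δ^4 ≥ 20 and δ^4 ≥ 4/5.
δ ≥ (4/5)^(1/4) ≈ 0.946.

0.946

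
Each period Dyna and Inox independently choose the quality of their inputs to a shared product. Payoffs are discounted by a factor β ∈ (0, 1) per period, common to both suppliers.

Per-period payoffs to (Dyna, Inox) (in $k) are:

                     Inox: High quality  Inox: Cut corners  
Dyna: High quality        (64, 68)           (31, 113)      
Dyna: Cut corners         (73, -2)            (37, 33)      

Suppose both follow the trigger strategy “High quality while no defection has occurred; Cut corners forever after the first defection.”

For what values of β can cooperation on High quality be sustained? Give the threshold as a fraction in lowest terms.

Dyna: cooperation gives 64 each period; deviation gives 73 once then 37 forever.
  64/(1−β) ≥ 73 + 37β/(1−β) ⇒ β ≥ 9/36 = 1/4.
Inox: cooperation gives 68 each period; deviation gives 113 once then 33 forever.
  β ≥ 45/80 = 9/16.
Both must hold, so the binding constraint is Inox's: β ≥ 9/16.

9/16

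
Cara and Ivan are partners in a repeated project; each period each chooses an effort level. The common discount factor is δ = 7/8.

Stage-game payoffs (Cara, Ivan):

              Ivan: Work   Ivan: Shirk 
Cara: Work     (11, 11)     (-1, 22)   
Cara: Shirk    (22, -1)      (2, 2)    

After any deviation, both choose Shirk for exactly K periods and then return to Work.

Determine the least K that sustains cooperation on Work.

2

IC: δ(1−δ^K)/(1−δ) ≥ (22−11)/(11−2) = 11/9.
With δ = 7/8: need 1 − δ^K ≥ 11/9·(1−7/8)/(7/8), i.e. δ^K ≤ 0.8254.
Since (7/8)^1 = 0.8750 and (7/8)^2 = 0.7656, the smallest such K is 2.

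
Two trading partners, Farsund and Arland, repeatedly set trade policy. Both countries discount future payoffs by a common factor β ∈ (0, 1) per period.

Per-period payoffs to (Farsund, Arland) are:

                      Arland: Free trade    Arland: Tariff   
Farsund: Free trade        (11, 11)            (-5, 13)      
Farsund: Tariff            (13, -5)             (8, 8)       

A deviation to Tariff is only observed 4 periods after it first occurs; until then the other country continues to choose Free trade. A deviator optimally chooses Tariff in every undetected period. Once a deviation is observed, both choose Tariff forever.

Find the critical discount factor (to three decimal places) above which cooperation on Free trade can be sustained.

A deviator earns 13 for 4 periods, then 8 forever; cooperating earns 11 forever. Multiplying the IC by (1−β):
11 ≥ 13(1−β^4) + 8β^4, so 5·β^4 ≥ 2 and β^4 ≥ 2/5.
β ≥ (2/5)^(1/4) ≈ 0.795.

0.795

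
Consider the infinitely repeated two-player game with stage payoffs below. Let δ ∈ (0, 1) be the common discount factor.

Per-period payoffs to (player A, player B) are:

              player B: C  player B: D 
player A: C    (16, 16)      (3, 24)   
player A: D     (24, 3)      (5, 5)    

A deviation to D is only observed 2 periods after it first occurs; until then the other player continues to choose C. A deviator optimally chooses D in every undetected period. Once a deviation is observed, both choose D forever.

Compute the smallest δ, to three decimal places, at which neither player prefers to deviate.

0.649

The best deviation is to choose D for all 2 undetected periods, earning 24 each, then 5 forever once detected.
Deviation value: 24(1−δ^2)/(1−δ) + 5δ^2/(1−δ); cooperation value: 16/(1−δ).
IC: 16 ≥ 24(1−δ^2) + 5δ^2 = 24 − 19δ^2.
So δ^2 ≥ 8/19, giving δ ≥ (8/19)^(1/2) ≈ 0.649.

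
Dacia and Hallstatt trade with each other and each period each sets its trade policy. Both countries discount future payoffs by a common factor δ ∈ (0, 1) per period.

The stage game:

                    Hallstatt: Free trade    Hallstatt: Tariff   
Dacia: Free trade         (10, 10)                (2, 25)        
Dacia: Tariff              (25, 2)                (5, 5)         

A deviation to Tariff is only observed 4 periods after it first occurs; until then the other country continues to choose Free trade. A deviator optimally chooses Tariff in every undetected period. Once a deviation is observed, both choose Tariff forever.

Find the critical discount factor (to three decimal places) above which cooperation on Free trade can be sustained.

Deviating for the 4 undetected periods gains 25−10 = 15 per period over cooperation, then loses 10−5 = 5 per period forever once punishment starts.
Gain: 15(1 + δ + … + δ^3); loss: 5·δ^4/(1−δ).
No profitable deviation ⇔ 15(1−δ^4) ≤ 5·δ^4, i.e. δ^4 ≥ 15/(15+5) = 3/4.
Hence δ ≥ (3/4)^(1/4) ≈ 0.931.

0.931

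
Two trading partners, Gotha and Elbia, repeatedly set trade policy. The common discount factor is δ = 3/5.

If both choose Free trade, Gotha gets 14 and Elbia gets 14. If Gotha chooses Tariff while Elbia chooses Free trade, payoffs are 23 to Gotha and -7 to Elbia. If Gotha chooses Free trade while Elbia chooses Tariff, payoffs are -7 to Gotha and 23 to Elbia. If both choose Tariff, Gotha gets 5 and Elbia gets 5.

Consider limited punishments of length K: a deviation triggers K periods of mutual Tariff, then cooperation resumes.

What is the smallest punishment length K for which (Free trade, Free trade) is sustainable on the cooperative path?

3

Need Σ_{k=1}^{K} δ^k ≥ (23−14)/(14−5) = 1.0000 at δ = 3/5.
At K = 2 the sum is 0.9600 < 1.0000; at K = 3 it is 1.1760 ≥ 1.0000.
So the minimum punishment length is K = 3.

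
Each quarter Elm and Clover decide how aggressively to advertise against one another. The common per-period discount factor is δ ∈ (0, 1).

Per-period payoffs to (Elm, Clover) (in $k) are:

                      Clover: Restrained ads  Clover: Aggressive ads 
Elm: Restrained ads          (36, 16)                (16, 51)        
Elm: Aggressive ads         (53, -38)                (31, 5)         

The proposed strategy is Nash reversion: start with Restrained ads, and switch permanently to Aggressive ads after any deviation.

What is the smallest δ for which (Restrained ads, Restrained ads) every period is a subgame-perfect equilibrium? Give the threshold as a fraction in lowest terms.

Elm: cooperation gives 36 each period; deviation gives 53 once then 31 forever.
  36/(1−δ) ≥ 53 + 31δ/(1−δ) ⇒ δ ≥ 17/22.
Clover: cooperation gives 16 each period; deviation gives 51 once then 5 forever.
  δ ≥ 35/46.
Both must hold, so the binding constraint is Elm's: δ ≥ 17/22.

17/22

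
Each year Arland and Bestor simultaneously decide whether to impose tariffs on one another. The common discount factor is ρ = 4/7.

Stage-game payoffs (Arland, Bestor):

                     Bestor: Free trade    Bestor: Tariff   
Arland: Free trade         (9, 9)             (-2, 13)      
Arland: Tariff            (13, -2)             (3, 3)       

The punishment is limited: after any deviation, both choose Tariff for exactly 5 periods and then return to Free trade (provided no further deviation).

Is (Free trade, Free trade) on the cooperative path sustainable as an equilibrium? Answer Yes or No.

Yes

Comparing payoff streams over the 6 periods until play realigns: cooperate → 9(1+ρ+…+ρ^5); deviate → 13 + 3(ρ+…+ρ^5).
Cooperation is sustained iff (9−3)(ρ+…+ρ^5) ≥ 13−9.
ρ+…+ρ^5 = 4/7·(1−(4/7)^5)/(1−4/7) = 1.2521, and (13−9)/(9−3) = 0.6667.
1.2521 ≥ 0.6667, so cooperation is sustainable.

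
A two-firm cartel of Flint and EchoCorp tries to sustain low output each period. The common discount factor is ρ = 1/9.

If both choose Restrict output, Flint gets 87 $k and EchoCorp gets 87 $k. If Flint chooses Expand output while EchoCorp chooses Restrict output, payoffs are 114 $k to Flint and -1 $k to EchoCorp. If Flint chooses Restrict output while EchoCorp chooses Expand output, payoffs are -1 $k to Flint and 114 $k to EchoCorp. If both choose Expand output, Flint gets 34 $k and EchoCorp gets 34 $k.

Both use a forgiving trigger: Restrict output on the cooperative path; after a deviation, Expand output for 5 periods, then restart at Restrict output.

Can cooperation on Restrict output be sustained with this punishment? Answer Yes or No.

IC: ρ+…+ρ^5 ≥ (114−87)/(87−34) = 27/53.
At ρ = 1/9: partial sum = 0.1250 < 0.5094. Cooperation not sustainable.

No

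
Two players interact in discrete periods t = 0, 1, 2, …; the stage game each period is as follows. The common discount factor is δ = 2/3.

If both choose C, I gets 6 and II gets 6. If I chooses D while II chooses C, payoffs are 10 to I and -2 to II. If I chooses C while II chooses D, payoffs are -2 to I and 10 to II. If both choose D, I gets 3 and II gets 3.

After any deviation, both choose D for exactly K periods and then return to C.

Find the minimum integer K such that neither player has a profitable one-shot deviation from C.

3

No profitable deviation requires (6−3)(δ+…+δ^K) ≥ 10−6, i.e. δ+…+δ^K ≥ 4/3 ≈ 1.3333.
With δ = 2/3, the partial sums are K=1: 0.6667, K=2: 1.1111, K=3: 1.4074.
K = 3 is the first length at which the sum reaches 1.3333.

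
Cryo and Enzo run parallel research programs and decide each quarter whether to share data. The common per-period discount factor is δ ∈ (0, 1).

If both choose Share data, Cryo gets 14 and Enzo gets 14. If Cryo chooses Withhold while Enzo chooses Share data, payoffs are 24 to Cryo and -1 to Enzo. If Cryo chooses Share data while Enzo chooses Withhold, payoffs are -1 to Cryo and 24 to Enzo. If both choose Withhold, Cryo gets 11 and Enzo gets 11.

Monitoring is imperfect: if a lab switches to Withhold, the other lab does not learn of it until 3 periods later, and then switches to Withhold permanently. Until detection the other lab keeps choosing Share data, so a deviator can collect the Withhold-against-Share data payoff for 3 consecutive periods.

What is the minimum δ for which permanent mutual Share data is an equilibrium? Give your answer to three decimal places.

Deviating for the 3 undetected periods gains 24−14 = 10 per period over cooperation, then loses 14−11 = 3 per period forever once punishment starts.
Gain: 10(1 + δ + … + δ^2); loss: 3·δ^3/(1−δ).
No profitable deviation ⇔ 10(1−δ^3) ≤ 3·δ^3, i.e. δ^3 ≥ 10/(10+3) = 10/13.
Hence δ ≥ (10/13)^(1/3) ≈ 0.916.

0.916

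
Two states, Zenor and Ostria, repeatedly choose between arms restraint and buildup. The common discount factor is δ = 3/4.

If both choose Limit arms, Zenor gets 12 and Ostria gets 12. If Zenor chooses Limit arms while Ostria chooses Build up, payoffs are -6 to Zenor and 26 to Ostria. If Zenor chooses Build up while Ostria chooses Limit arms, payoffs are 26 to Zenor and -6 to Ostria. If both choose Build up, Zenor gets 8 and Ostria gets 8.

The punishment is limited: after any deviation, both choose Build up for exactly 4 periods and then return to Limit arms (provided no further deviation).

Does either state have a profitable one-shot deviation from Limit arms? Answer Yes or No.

Yes

IC: δ+…+δ^4 ≥ (26−12)/(12−8) = 7/2.
At δ = 3/4: partial sum = 2.0508 < 3.5000. Cooperation not sustainable.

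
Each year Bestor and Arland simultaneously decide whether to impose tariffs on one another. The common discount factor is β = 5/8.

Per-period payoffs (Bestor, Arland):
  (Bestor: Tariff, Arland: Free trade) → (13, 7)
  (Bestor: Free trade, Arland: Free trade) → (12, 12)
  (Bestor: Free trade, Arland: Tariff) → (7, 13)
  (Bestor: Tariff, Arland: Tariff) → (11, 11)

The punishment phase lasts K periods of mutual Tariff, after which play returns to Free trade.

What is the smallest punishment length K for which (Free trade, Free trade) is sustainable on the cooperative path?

2

IC: β(1−β^K)/(1−β) ≥ (13−12)/(12−11) = 1.
With β = 5/8: need 1 − β^K ≥ 1·(1−5/8)/(5/8), i.e. β^K ≤ 0.4000.
Since (5/8)^1 = 0.6250 and (5/8)^2 = 0.3906, the smallest such K is 2.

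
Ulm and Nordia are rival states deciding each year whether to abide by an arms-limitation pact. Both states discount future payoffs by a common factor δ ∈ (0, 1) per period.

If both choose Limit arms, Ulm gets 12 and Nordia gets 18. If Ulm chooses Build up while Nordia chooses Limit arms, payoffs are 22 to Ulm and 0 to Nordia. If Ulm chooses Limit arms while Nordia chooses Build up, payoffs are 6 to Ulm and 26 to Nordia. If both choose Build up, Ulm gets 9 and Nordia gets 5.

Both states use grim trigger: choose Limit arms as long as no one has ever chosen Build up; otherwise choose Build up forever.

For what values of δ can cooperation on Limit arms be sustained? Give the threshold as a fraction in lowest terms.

10/13

For Ulm: deviation gain 22−12 = 10, per-period punishment loss 12−9 = 3. IC gives δ ≥ 10/13.
For Nordia: gain 8, loss 13 per period, so δ ≥ 8/21.
The tighter constraint is Ulm's, so cooperation needs δ ≥ 10/13.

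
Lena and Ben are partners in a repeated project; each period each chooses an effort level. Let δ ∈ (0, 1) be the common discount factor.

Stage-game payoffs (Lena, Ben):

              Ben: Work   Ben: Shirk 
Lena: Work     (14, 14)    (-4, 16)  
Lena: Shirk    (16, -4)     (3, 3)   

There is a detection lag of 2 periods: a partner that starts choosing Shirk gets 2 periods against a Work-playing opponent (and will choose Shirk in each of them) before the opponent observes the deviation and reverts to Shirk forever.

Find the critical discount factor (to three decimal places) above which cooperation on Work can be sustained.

0.392

The best deviation is to choose Shirk for all 2 undetected periods, earning 16 each, then 3 forever once detected.
Deviation value: 16(1−δ^2)/(1−δ) + 3δ^2/(1−δ); cooperation value: 14/(1−δ).
IC: 14 ≥ 16(1−δ^2) + 3δ^2 = 16 − 13δ^2.
So δ^2 ≥ 2/13, giving δ ≥ (2/13)^(1/2) ≈ 0.392.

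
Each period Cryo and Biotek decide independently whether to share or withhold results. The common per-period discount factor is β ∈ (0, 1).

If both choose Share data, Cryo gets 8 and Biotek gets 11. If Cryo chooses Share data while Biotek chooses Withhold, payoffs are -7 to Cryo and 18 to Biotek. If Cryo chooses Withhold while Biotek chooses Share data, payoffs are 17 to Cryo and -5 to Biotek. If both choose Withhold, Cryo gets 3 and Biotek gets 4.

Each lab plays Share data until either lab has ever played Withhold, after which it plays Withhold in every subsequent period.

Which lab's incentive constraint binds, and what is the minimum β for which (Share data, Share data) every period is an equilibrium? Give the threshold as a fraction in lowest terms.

Cryo; β ≥ 9/14

Cryo: cooperation gives 8 each period; deviation gives 17 once then 3 forever.
  8/(1−β) ≥ 17 + 3β/(1−β) ⇒ β ≥ 9/14.
Biotek: cooperation gives 11 each period; deviation gives 18 once then 4 forever.
  β ≥ 7/14 = 1/2.
Both must hold, so the binding constraint is Cryo's: β ≥ 9/14.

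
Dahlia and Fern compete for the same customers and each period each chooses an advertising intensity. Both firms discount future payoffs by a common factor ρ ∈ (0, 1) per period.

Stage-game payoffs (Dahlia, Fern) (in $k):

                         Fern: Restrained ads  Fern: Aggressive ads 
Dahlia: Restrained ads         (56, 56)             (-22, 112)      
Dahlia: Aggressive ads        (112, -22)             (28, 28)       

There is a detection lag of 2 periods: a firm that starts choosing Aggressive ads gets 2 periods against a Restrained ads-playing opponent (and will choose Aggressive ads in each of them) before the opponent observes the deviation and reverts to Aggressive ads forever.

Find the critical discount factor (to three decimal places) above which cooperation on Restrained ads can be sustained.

0.816

A deviator earns 112 for 2 periods, then 28 forever; cooperating earns 56 forever. Multiplying the IC by (1−ρ):
56 ≥ 112(1−ρ^2) + 28ρ^2, so 84·ρ^2 ≥ 56 and ρ^2 ≥ 2/3.
ρ ≥ (2/3)^(1/2) ≈ 0.816.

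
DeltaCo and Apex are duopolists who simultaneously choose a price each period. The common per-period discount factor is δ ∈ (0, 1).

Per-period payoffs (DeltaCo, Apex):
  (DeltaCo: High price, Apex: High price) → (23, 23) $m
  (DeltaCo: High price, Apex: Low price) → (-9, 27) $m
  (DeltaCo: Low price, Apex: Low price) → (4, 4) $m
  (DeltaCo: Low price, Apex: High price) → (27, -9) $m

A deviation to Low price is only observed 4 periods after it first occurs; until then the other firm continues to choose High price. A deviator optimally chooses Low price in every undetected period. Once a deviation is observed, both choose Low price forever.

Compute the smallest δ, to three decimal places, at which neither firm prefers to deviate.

The best deviation is to choose Low price for all 4 undetected periods, earning 27 each, then 4 forever once detected.
Deviation value: 27(1−δ^4)/(1−δ) + 4δ^4/(1−δ); cooperation value: 23/(1−δ).
IC: 23 ≥ 27(1−δ^4) + 4δ^4 = 27 − 23δ^4.
So δ^4 ≥ 4/23, giving δ ≥ (4/23)^(1/4) ≈ 0.646.

0.646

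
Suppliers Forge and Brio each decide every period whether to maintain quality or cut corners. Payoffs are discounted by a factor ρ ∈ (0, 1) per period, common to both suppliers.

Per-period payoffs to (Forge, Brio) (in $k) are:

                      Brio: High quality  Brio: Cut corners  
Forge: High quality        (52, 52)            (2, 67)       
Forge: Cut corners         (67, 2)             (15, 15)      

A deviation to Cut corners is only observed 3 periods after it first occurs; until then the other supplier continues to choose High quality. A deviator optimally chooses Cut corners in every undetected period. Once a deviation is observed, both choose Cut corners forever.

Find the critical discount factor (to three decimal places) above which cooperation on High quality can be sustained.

A deviator earns 67 for 3 periods, then 15 forever; cooperating earns 52 forever. Multiplying the IC by (1−ρ):
52 ≥ 67(1−ρ^3) + 15ρ^3, so 52·ρ^3 ≥ 15 and ρ^3 ≥ 15/52.
ρ ≥ (15/52)^(1/3) ≈ 0.661.

0.661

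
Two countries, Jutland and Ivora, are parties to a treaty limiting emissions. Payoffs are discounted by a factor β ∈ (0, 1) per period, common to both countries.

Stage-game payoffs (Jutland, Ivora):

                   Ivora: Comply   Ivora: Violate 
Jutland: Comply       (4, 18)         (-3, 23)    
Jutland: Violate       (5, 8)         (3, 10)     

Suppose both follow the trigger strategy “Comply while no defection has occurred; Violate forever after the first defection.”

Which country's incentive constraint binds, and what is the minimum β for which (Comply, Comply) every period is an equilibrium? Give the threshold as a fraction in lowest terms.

Jutland; β ≥ 1/2

Jutland's threshold: (5−4)/(5−3) = 1/2.
Ivora's threshold: (23−18)/(23−10) = 5/13.
1/2 > 5/13, so Jutland binds and β* = 1/2.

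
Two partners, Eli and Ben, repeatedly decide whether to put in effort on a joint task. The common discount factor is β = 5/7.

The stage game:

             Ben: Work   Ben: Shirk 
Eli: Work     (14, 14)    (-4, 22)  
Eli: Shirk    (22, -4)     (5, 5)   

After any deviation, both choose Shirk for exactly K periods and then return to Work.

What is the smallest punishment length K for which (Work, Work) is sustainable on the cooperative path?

IC: β(1−β^K)/(1−β) ≥ (22−14)/(14−5) = 8/9.
With β = 5/7: need 1 − β^K ≥ 8/9·(1−5/7)/(5/7), i.e. β^K ≤ 0.6444.
Since (5/7)^1 = 0.7143 and (5/7)^2 = 0.5102, the smallest such K is 2.

2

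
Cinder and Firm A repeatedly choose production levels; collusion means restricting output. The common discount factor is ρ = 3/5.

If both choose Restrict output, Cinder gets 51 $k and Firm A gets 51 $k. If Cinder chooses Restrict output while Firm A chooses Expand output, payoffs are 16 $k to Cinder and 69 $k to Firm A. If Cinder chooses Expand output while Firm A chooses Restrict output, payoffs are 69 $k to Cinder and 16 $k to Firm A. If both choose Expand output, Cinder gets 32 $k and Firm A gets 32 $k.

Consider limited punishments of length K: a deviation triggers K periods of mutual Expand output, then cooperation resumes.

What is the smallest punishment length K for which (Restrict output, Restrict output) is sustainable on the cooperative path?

IC: ρ(1−ρ^K)/(1−ρ) ≥ (69−51)/(51−32) = 18/19.
With ρ = 3/5: need 1 − ρ^K ≥ 18/19·(1−3/5)/(3/5), i.e. ρ^K ≤ 0.3684.
Since (3/5)^1 = 0.6000 and (3/5)^2 = 0.3600, the smallest such K is 2.

2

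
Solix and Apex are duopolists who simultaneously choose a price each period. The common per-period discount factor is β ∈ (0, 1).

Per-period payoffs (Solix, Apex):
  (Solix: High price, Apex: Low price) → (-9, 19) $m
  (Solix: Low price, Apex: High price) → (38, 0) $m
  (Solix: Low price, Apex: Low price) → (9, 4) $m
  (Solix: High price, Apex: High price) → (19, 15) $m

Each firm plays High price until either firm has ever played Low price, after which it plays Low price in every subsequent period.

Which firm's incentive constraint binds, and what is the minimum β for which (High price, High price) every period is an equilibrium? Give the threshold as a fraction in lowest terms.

Solix: cooperation gives 19 each period; deviation gives 38 once then 9 forever.
  19/(1−β) ≥ 38 + 9β/(1−β) ⇒ β ≥ 19/29.
Apex: cooperation gives 15 each period; deviation gives 19 once then 4 forever.
  β ≥ 4/15.
Both must hold, so the binding constraint is Solix's: β ≥ 19/29.

Solix; β ≥ 19/29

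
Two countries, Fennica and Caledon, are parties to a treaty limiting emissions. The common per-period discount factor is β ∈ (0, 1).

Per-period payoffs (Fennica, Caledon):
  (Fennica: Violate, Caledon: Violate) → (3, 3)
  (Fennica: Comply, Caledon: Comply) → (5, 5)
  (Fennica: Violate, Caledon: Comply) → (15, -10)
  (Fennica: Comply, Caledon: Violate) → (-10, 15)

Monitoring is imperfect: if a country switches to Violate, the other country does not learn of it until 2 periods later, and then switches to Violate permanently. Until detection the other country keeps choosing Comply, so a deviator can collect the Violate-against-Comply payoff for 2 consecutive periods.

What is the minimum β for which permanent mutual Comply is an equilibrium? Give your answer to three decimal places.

Deviating for the 2 undetected periods gains 15−5 = 10 per period over cooperation, then loses 5−3 = 2 per period forever once punishment starts.
Gain: 10(1 + β + … + β^1); loss: 2·β^2/(1−β).
No profitable deviation ⇔ 10(1−β^2) ≤ 2·β^2, i.e. β^2 ≥ 10/(10+2) = 5/6.
Hence β ≥ (5/6)^(1/2) ≈ 0.913.

0.913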